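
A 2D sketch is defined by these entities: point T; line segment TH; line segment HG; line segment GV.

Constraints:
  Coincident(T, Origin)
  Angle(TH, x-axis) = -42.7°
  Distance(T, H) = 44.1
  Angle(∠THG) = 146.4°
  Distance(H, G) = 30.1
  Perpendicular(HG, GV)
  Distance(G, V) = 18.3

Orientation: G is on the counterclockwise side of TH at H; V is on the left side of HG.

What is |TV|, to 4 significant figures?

67.11

T is at the origin; TH runs at -42.7° with length 44.1, so H = 44.1·(cos -42.7°, sin -42.7°) = (32.41, -29.91). ∠THG = 146.4°, so HG runs at -42.7° + (180° − 146.4°) = -9.100° from the x-axis; with |HG| = 30.1, G = H + 30.1·(cos -9.100°, sin -9.100°) = (62.13, -34.67). The perpendicularity gives GV at right angles to HG; with |GV| = 18.3 on the left of HG, V = G + 18.3·(0.1582, 0.9874) = (65.03, -16.60). Then |TV| = |V − T| = 67.11.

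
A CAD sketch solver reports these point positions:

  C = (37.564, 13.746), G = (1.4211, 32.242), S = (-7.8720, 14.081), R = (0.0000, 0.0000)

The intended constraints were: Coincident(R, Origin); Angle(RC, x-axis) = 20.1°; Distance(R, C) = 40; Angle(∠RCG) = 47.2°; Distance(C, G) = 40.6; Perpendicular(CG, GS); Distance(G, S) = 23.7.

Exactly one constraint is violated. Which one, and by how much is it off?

Distance(G, S) = 23.7 — off by 3.30.

R = (0.00, 0.00) ✓; RC at 20.10° ✓; |RC| = 40.00 ✓; ∠RCG = 47.20° ✓; |CG| = 40.60 ✓; ∠(CG, GS) = 90.00° ✓; |GS| = 20.40 ✗.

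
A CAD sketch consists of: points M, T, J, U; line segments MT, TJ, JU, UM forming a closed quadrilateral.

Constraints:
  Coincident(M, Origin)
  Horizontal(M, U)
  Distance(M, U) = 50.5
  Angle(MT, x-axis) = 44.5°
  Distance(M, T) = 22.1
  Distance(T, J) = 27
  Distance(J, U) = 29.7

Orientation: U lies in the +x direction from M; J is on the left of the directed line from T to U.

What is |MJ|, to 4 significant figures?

48.53

Checks: |TJ| = 27.00 ✓; |JU| = 29.70 ✓.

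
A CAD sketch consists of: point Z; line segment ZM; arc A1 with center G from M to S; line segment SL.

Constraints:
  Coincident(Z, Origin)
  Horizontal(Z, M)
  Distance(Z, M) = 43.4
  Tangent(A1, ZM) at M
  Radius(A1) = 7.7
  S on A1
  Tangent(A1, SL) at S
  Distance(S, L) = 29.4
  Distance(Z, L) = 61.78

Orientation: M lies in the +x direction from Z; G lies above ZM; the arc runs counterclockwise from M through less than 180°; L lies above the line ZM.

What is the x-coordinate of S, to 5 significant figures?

51.082

Z is at the origin; Z and M share the same y with |ZM| = 43.4 and M on the +x side, so M = (43.400, 0.0000). A1 meets ZM tangentially, so GM is at right angles to ZM, so G = M + (0, 7.7) = (43.400, 7.7000). Since GS ⟂ SL (tangency), |GL| = √(7.7² + 29.4²) = 30.392 regardless of where S sits on A1. So L lies on both circle(Z, 61.78) and circle(G, 30.392); the above-ZM intersection is L = (49.050, 37.562). S is the foot of the tangent from L: S = (51.082, 8.2322).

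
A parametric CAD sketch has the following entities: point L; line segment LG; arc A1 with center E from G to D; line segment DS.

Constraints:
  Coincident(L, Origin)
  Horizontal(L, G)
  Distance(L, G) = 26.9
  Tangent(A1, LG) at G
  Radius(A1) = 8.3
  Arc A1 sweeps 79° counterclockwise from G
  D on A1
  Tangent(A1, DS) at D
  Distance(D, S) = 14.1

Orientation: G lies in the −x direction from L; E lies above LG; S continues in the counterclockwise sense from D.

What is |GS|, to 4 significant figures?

23.24

L is at the origin; LG is horizontal with |LG| = 26.9 and G on the −x side, so G = (-26.90, 0.000). Since A1 is tangent to LG there, EG ⟂ LG, so E = G + (0, 8.3) = (-26.90, 8.300). On A1, G sits at bearing -90° from E; a 79° counterclockwise sweep puts D at bearing -11°, so D = E + 8.3·(cos -11°, sin -11°) = (-18.75, 6.716). A1 meets DS tangentially, so ED is at right angles to DS, so DS runs along (−sin -11°, cos -11°); with |DS| = 14.1, S = (-16.06, 20.56). Then |GS| = |S − G| = 23.24.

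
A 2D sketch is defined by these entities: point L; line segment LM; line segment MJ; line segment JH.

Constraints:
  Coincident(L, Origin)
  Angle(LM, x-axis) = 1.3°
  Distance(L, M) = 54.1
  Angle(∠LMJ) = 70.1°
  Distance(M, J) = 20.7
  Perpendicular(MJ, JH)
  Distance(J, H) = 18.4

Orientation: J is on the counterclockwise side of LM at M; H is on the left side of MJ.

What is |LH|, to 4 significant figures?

32.55

L is at the origin; LM runs at 1.3° with length 54.1, so M = 54.1·(cos 1.3°, sin 1.3°) = (54.09, 1.227). ∠LMJ = 70.1°, so MJ runs at 1.3° + (180° − 70.1°) = 111.2° from the x-axis; with |MJ| = 20.7, J = M + 20.7·(cos 111.2°, sin 111.2°) = (46.60, 20.53). MJ is perpendicular to JH; with |JH| = 18.4 on the left of MJ, H = J + 18.4·(-0.9323, -0.3616) = (29.45, 13.87). Then |LH| = |H − L| = 32.55.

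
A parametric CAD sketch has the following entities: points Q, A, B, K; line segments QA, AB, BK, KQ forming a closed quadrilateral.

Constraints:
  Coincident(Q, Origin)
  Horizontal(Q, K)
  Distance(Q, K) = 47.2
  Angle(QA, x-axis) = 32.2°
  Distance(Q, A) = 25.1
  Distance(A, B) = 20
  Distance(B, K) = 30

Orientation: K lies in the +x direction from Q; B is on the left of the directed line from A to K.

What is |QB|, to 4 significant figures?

44.82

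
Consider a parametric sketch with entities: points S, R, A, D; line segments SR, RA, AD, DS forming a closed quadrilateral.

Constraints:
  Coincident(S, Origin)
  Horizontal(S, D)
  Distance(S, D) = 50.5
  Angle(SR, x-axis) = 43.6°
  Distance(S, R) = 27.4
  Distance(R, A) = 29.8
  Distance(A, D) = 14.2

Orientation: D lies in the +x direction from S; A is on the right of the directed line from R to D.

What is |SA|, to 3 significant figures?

37.7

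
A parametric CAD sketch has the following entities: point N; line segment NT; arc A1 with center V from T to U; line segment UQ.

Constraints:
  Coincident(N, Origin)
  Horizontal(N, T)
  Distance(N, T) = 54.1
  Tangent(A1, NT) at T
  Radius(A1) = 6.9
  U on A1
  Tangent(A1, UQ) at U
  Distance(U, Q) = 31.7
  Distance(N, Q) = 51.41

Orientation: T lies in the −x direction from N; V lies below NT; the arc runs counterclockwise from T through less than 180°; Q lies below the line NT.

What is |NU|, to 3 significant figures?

60.3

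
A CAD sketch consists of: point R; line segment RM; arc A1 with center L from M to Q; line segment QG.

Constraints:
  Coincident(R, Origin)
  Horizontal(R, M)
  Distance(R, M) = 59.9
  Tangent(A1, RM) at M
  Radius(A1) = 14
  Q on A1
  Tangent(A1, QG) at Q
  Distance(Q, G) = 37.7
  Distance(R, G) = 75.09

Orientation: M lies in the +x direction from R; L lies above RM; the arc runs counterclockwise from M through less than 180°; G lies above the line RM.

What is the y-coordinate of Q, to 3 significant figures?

21.2

R is at the origin; RM is horizontal with |RM| = 59.9 and M on the +x side, so M = (59.9, 0.00). The tangent condition forces LM to be normal to RM, so L = M + (0, 14) = (59.9, 14.0). Since LQ ⟂ QG (tangency), |LG| = √(14.0² + 37.7²) = 40.2 regardless of where Q sits on A1. So G lies on both circle(R, 75.09) and circle(L, 40.2); the above-RM intersection is G = (52.6, 53.6). Q is the foot of the tangent from G: Q = (71.9, 21.2).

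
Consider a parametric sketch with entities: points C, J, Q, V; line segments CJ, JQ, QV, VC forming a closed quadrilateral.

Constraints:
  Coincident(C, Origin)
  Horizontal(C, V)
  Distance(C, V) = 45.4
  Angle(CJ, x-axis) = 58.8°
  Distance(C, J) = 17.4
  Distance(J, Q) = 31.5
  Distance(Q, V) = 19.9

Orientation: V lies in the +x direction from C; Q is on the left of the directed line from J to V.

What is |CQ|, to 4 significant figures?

44.57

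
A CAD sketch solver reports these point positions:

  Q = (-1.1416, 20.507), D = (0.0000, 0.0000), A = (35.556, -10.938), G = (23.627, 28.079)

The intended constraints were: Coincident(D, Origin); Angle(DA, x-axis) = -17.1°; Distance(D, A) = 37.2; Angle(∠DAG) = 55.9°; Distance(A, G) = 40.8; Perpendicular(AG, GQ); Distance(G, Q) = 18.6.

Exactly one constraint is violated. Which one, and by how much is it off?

Distance(G, Q) = 18.6 — off by 7.30.

D = (0.00, 0.00) ✓; DA at -17.10° ✓; |DA| = 37.20 ✓; ∠DAG = 55.90° ✓; |AG| = 40.80 ✓; ∠(AG, GQ) = 90.00° ✓; |GQ| = 25.90 ✗.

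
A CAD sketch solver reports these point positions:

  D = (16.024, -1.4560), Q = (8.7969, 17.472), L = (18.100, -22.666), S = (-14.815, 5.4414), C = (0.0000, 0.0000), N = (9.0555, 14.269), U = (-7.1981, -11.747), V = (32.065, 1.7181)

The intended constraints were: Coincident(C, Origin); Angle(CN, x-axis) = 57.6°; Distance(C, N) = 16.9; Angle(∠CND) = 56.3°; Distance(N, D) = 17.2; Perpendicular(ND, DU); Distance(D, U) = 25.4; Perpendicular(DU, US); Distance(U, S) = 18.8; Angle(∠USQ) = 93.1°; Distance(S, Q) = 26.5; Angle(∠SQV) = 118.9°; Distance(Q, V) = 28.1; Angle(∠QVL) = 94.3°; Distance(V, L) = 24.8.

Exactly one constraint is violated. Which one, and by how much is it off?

Distance(V, L) = 24.8 — off by 3.30.

C = (0.00, 0.00) ✓; CN at 57.60° ✓; |CN| = 16.90 ✓; ∠CND = 56.30° ✓; |ND| = 17.20 ✓; ∠(ND, DU) = 90.00° ✓; |DU| = 25.40 ✓; ∠(DU, US) = 90.00° ✓; |US| = 18.80 ✓; ∠USQ = 93.10° ✓; |SQ| = 26.50 ✓; ∠SQV = 118.9° ✓; |QV| = 28.10 ✓; ∠QVL = 94.30° ✓; |VL| = 28.10 ✗.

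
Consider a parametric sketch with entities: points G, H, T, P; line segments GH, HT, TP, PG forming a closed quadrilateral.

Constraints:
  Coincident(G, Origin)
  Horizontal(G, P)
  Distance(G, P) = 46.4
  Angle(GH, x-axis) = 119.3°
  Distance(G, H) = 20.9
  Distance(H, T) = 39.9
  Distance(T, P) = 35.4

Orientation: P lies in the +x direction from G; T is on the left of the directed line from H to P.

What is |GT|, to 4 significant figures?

41.04

Checks: |HT| = 39.90 ✓; |TP| = 35.40 ✓.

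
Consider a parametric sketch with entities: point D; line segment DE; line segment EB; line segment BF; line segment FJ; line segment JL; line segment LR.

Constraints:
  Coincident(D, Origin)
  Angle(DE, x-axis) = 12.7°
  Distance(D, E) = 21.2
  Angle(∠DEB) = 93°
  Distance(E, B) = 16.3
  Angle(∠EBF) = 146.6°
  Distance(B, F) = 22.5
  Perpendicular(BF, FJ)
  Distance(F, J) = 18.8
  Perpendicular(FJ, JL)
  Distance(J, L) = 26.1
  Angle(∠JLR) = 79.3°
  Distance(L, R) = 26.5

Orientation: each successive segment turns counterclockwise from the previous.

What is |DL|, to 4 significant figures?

8.489

BF ⟂ FJ, so FJ runs at -136.9°; with |FJ| = 18.8, J = (-11.17, 24.31). FJ ⟂ JL, so JL runs at -46.90°; with |JL| = 26.1, L = (6.668, 5.254). Then |DL| = |L − D| = 8.489.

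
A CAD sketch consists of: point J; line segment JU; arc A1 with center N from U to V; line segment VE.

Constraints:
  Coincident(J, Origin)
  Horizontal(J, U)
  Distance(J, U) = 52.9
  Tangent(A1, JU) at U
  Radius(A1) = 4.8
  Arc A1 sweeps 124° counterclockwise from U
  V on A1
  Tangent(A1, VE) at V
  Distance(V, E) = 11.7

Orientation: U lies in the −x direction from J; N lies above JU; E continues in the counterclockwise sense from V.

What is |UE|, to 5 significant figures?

17.374

J is at the origin; JU is horizontal with |JU| = 52.9 and U on the −x side, so U = (-52.900, 0.0000). Since A1 is tangent to JU there, NU ⟂ JU, so N = U + (0, 4.8) = (-52.900, 4.8000). On A1, U sits at bearing -90° from N; a 124° counterclockwise sweep puts V at bearing 34°, so V = N + 4.8·(cos 34°, sin 34°) = (-48.921, 7.4841). Since A1 is tangent to VE there, NV ⟂ VE, so VE runs along (−sin 34°, cos 34°); with |VE| = 11.7, E = (-55.463, 17.184). Then |UE| = |E − U| = 17.374.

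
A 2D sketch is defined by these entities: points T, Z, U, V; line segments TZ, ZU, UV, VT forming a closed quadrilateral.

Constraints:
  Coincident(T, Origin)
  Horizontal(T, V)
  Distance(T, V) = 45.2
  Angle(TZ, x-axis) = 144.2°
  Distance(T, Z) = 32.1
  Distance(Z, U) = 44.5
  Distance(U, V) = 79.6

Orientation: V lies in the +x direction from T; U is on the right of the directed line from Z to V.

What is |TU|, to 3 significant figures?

39.5

T is at the origin; TV is horizontal with |TV| = 45.2 and V in +x, so V = (45.2, 0). TZ runs at 144.2° with |TZ| = 32.1, so Z = (-26.0, 18.8). U is determined by |ZU| = 44.5 and |UV| = 79.6 together: it lies at the intersection of circle(Z, 44.5) and circle(V, 79.6). With |ZV| = 73.7, the foot of the radical line on ZV is 7.27 from Z and the perpendicular offset is √(44.5² − 7.27²) = 43.9. Taking the right-of-ZV solution: U = (-30.2, -25.5).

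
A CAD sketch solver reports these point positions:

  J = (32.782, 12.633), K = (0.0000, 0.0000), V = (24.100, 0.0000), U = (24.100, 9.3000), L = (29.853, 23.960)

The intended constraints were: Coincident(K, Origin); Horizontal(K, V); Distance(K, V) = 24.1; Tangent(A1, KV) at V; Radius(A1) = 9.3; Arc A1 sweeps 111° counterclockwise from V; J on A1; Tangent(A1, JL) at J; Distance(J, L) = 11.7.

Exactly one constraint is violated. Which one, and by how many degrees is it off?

Tangent(A1, JL) at J — off by 6.50°.

K = (0.00, 0.00) ✓; K.y = 0.00, V.y = 0.00 ✓; |KV| = 24.10 ✓; ∠(UV, VK) = 90.00° ✓; |UV| = 9.300 ✓; bearing(U→J) − bearing(U→V) = 111.0° ✓; |UJ| = 9.300 ✓; ∠(UJ, JL) = 96.50° ✗; |JL| = 11.70 ✓.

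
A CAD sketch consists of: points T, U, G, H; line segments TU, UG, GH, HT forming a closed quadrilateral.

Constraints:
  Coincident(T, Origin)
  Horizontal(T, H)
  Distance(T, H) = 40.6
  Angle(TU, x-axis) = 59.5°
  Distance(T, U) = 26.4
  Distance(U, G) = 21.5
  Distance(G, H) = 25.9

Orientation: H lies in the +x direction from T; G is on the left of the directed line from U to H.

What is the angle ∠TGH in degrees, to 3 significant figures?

67.1°

Checks: |UG| = 21.50 ✓; |GH| = 25.90 ✓.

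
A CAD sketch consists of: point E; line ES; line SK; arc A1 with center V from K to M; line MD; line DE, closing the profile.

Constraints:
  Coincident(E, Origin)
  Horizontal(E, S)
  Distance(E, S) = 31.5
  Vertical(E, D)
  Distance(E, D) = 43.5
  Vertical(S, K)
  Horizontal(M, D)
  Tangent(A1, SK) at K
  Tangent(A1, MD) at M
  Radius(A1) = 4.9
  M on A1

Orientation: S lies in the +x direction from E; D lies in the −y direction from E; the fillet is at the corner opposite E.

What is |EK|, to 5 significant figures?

49.822

E is at the origin; ES is horizontal with |ES| = 31.5 and S on the +x side, so S = (31.500, 0.0000). ED is vertical with |ED| = 43.5 and D on the −y side, so D = (0.0000, -43.500). The virtual corner opposite E is at (31.500, -43.500). A1 meets SK tangentially, so VK is at right angles to SK and since A1 is tangent to MD there, VM ⟂ MD, with radius 4.9, so the center V sits 4.9 in from both sides at V = (26.600, -38.600). That places the tangent points at K = (31.500, -38.600) on SK and M = (26.600, -43.500) on MD. Then |EK| = |K − E| = 49.822.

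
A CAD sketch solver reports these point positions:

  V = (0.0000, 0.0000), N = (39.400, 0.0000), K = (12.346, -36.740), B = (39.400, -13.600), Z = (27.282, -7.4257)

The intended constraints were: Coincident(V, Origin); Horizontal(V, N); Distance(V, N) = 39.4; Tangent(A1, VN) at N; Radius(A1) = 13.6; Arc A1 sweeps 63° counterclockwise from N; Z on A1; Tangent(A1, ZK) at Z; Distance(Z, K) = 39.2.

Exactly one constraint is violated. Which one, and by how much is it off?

Distance(Z, K) = 39.2 — off by 6.30.

V = (0.00, 0.00) ✓; V.y = 0.00, N.y = 0.00 ✓; |VN| = 39.40 ✓; ∠(BN, NV) = 90.00° ✓; |BN| = 13.60 ✓; bearing(B→Z) − bearing(B→N) = 63.00° ✓; |BZ| = 13.60 ✓; ∠(BZ, ZK) = 90.00° ✓; |ZK| = 32.90 ✗.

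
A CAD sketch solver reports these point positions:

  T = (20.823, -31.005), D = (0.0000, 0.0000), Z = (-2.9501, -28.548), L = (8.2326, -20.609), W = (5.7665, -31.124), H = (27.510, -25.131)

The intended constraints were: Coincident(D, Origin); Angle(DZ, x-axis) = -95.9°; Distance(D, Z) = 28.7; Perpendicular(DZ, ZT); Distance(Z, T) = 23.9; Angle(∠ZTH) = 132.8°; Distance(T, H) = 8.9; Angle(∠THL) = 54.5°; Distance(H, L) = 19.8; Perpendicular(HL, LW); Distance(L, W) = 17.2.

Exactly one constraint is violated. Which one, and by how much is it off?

Distance(L, W) = 17.2 — off by 6.40.

D = (0.00, 0.00) ✓; DZ at -95.90° ✓; |DZ| = 28.70 ✓; ∠(DZ, ZT) = 90.00° ✓; |ZT| = 23.90 ✓; ∠ZTH = 132.8° ✓; |TH| = 8.901 ✓; ∠THL = 54.50° ✓; |HL| = 19.80 ✓; ∠(HL, LW) = 90.00° ✓; |LW| = 10.80 ✗.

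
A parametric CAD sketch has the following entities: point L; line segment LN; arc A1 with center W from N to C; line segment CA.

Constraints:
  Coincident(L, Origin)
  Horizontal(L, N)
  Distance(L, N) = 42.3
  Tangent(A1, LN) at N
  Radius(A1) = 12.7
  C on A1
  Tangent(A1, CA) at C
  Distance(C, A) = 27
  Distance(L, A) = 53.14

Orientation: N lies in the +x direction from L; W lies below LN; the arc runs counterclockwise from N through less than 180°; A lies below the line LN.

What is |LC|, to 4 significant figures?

33.07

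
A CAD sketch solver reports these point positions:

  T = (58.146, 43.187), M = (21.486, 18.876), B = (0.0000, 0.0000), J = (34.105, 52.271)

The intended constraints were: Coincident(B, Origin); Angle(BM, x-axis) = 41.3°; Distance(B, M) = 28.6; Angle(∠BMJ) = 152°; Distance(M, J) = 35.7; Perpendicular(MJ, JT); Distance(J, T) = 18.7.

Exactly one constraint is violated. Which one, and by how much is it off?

Distance(J, T) = 18.7 — off by 7.00.

B = (0.00, 0.00) ✓; BM at 41.30° ✓; |BM| = 28.60 ✓; ∠BMJ = 152.0° ✓; |MJ| = 35.70 ✓; ∠(MJ, JT) = 90.00° ✓; |JT| = 25.70 ✗.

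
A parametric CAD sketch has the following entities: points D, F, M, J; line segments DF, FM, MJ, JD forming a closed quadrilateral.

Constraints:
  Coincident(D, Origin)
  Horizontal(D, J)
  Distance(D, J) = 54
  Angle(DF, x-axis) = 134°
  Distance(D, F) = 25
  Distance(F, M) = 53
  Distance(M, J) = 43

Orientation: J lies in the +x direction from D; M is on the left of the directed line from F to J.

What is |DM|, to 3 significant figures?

49.0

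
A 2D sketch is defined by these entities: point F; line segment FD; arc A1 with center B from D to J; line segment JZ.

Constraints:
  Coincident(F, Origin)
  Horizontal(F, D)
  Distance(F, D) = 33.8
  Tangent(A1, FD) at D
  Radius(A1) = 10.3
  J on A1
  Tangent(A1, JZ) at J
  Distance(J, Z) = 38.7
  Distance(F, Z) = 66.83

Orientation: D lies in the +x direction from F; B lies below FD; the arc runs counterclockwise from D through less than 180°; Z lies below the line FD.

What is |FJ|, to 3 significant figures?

29.7

Checks: |BJ| = 10.30 ✓; ∠(BJ, JZ) = 90.00° ✓; |JZ| = 38.70 ✓; |FZ| = 66.83 ✓.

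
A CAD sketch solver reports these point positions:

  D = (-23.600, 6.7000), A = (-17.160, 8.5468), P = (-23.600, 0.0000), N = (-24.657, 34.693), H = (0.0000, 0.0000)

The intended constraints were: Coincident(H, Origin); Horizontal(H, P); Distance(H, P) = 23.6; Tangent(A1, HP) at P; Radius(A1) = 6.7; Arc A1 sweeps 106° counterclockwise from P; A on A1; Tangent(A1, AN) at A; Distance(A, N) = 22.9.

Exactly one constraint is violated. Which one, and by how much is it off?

Distance(A, N) = 22.9 — off by 4.30.

H = (0.00, 0.00) ✓; H.y = 0.00, P.y = 0.00 ✓; |HP| = 23.60 ✓; ∠(DP, PH) = 90.00° ✓; |DP| = 6.700 ✓; bearing(D→A) − bearing(D→P) = 106.0° ✓; |DA| = 6.700 ✓; ∠(DA, AN) = 90.00° ✓; |AN| = 27.20 ✗.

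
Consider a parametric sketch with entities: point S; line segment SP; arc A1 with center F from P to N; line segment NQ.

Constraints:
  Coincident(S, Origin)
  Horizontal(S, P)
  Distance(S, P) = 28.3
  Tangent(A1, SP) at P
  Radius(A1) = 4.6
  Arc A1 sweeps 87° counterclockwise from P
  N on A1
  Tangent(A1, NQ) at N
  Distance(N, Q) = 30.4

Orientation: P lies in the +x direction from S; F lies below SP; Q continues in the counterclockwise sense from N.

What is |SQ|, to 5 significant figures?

41.163

On A1, P sits at bearing 90° from F; an 87° counterclockwise sweep puts N at bearing 177°, so N = F + 4.6·(cos 177°, sin 177°) = (23.706, -4.3593). Tangency of A1 to NQ means the radius FN is perpendicular to NQ, so NQ runs along (−sin 177°, cos 177°); with |NQ| = 30.4, Q = (22.115, -34.718). Then |SQ| = |Q − S| = 41.163.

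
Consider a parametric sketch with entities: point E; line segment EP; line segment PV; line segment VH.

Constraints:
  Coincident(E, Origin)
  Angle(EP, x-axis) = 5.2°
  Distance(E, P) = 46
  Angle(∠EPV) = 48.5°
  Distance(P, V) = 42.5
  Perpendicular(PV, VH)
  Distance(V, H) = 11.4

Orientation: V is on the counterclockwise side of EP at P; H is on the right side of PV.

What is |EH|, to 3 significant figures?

47.4

E is at the origin; EP runs at 5.2° with length 46.0, so P = 46.0·(cos 5.2°, sin 5.2°) = (45.8, 4.17). ∠EPV = 48.5°, so PV runs at 5.2° + (180° − 48.5°) = 137° from the x-axis; with |PV| = 42.5, V = P + 42.5·(cos 137°, sin 137°) = (14.9, 33.3). PV ⟂ VH; with |VH| = 11.4 on the right of PV, H = V + 11.4·(0.686, 0.728) = (22.7, 41.6). Then |EH| = |H − E| = 47.4.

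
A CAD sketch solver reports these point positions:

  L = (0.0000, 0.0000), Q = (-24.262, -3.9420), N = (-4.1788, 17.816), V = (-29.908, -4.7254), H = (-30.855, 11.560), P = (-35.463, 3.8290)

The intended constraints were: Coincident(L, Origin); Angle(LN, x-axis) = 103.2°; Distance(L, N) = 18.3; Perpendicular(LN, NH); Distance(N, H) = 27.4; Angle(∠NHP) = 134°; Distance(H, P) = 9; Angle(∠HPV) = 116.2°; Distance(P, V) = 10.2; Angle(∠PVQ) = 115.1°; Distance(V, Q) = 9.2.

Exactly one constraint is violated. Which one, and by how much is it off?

Distance(V, Q) = 9.2 — off by 3.50.

L = (0.00, 0.00) ✓; LN at 103.2° ✓; |LN| = 18.30 ✓; ∠(LN, NH) = 90.00° ✓; |NH| = 27.40 ✓; ∠NHP = 134.0° ✓; |HP| = 9.000 ✓; ∠HPV = 116.2° ✓; |PV| = 10.20 ✓; ∠PVQ = 115.1° ✓; |VQ| = 5.700 ✗.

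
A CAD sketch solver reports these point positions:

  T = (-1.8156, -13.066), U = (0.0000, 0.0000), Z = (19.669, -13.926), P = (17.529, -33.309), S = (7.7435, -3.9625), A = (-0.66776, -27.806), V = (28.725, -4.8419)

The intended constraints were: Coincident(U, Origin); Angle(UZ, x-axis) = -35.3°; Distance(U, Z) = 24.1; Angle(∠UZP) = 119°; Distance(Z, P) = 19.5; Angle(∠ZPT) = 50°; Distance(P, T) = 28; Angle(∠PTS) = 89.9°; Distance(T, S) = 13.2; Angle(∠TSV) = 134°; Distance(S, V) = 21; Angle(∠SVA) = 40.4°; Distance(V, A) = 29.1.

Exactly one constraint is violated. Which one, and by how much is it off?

Distance(V, A) = 29.1 — off by 8.20.

U = (0.00, 0.00) ✓; UZ at -35.30° ✓; |UZ| = 24.10 ✓; ∠UZP = 119.0° ✓; |ZP| = 19.50 ✓; ∠ZPT = 50.00° ✓; |PT| = 28.00 ✓; ∠PTS = 89.90° ✓; |TS| = 13.20 ✓; ∠TSV = 134.0° ✓; |SV| = 21.00 ✓; ∠SVA = 40.40° ✓; |VA| = 37.30 ✗.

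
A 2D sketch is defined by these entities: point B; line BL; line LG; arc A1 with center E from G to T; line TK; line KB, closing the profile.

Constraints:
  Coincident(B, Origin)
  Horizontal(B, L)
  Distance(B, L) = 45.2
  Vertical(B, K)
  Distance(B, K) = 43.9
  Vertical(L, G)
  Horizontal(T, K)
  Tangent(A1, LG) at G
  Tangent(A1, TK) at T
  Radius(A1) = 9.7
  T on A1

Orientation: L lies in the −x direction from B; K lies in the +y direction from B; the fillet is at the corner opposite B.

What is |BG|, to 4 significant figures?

56.68

The virtual corner opposite B is at (-45.20, 43.90). A1 meets LG tangentially, so EG is at right angles to LG and tangency of A1 to TK means the radius ET is perpendicular to TK, with radius 9.7, so the center E sits 9.7 in from both sides at E = (-35.50, 34.20). That places the tangent points at G = (-45.20, 34.20) on LG and T = (-35.50, 43.90) on TK. Then |BG| = |G − B| = 56.68.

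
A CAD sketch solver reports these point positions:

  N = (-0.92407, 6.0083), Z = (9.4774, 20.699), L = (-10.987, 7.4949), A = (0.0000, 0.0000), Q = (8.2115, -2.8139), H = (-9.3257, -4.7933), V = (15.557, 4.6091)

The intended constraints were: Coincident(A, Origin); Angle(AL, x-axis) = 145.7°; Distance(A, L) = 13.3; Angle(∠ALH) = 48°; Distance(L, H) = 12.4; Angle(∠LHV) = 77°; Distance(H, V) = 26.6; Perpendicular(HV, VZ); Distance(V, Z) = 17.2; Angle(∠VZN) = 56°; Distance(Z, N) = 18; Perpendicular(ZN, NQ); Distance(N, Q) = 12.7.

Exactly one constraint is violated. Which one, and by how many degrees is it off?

Perpendicular(ZN, NQ) — off by 8.70°.

A = (0.00, 0.00) ✓; AL at 145.7° ✓; |AL| = 13.30 ✓; ∠ALH = 48.00° ✓; |LH| = 12.40 ✓; ∠LHV = 77.00° ✓; |HV| = 26.60 ✓; ∠(HV, VZ) = 90.00° ✓; |VZ| = 17.20 ✓; ∠VZN = 56.00° ✓; |ZN| = 18.00 ✓; ∠(ZN, NQ) = 81.30° ✗; |NQ| = 12.70 ✓.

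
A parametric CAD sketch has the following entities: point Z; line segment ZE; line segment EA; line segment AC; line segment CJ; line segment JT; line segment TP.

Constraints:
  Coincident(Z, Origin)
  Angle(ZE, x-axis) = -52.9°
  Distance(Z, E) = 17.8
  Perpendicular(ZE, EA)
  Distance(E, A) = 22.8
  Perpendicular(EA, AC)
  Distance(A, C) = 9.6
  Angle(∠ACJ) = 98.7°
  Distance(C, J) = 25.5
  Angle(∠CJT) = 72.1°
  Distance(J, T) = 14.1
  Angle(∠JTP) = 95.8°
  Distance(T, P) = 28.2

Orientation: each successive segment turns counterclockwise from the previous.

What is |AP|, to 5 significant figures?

5.3373

Z is at the origin; ZE runs at -52.9° with length 17.8, so E = (10.737, -14.197). ZE is perpendicular to EA, so EA runs at 37.100°; with |EA| = 22.8, A = (28.922, -0.44385). EA ⟂ AC, so AC runs at 127.10°; with |AC| = 9.6, C = (23.131, 7.2130). ∠ACJ = 98.7° gives CJ at -151.60° from the x-axis; with |CJ| = 25.5, J = (0.70018, -4.9155). ∠CJT = 72.1° gives JT at -43.700° from the x-axis; with |JT| = 14.1, T = (10.894, -14.657). ∠JTP = 95.8° gives TP at 40.500° from the x-axis; with |TP| = 28.2, P = (32.337, 3.6575). Then |AP| = |P − A| = 5.3373.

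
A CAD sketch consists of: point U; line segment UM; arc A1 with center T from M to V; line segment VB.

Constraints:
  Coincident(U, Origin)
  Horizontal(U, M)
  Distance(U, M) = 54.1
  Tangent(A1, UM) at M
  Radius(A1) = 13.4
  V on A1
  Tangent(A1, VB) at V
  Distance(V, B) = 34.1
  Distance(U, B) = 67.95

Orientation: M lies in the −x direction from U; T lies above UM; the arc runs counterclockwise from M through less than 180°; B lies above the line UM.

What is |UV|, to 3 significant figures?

43.8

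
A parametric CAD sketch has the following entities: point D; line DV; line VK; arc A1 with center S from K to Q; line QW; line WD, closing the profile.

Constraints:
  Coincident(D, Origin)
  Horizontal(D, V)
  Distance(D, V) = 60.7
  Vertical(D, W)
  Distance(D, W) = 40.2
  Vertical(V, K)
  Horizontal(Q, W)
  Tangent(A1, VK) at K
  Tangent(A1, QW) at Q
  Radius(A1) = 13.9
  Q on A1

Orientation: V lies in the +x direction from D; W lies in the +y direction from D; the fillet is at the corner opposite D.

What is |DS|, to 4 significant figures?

53.68

D is at the origin; D and V share the same y with |DV| = 60.7 and V on the +x side, so V = (60.70, 0.000). DW is vertical with |DW| = 40.2 and W on the +y side, so W = (0.000, 40.20). The virtual corner opposite D is at (60.70, 40.20). The tangent condition forces SK to be normal to VK and tangency of A1 to QW means the radius SQ is perpendicular to QW, with radius 13.9, so the center S sits 13.9 in from both sides at S = (46.80, 26.30). Then |DS| = |S − D| = 53.68.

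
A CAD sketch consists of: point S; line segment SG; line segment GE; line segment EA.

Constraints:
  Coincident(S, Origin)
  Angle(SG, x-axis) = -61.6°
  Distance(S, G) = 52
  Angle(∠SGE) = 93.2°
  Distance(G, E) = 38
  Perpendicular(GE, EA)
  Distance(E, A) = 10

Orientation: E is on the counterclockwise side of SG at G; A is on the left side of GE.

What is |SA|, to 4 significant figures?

58.57

∠SGE = 93.2°, so GE runs at -61.6° + (180° − 93.2°) = 25.20° from the x-axis; with |GE| = 38.0, E = G + 38.0·(cos 25.20°, sin 25.20°) = (59.12, -29.56). GE ⟂ EA; with |EA| = 10.0 on the left of GE, A = E + 10.0·(-0.4258, 0.9048) = (54.86, -20.51). Then |SA| = |A − S| = 58.57.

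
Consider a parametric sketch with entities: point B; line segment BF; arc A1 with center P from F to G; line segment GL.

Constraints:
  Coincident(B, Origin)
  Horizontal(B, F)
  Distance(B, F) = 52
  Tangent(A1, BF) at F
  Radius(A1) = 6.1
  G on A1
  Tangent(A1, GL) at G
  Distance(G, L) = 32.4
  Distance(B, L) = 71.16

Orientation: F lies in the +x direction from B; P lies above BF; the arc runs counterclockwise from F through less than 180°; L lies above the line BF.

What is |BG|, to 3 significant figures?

58.4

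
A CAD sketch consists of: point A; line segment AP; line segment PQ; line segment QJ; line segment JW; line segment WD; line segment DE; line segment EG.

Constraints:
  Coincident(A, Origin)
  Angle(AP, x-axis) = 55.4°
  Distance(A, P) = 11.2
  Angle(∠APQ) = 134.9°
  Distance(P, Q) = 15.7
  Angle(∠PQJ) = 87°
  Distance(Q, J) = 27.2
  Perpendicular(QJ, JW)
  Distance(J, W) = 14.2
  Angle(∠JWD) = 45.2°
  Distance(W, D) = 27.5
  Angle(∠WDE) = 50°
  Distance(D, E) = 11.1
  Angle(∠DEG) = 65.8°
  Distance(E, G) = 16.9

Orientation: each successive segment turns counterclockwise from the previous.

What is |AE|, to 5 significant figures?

30.867

∠JWD = 45.2° gives WD at 58.300° from the x-axis; with |WD| = 27.5, D = (-5.1843, 27.896). ∠WDE = 50.0° gives DE at -171.70° from the x-axis; with |DE| = 11.1, E = (-16.168, 26.294). Then |AE| = |E − A| = 30.867.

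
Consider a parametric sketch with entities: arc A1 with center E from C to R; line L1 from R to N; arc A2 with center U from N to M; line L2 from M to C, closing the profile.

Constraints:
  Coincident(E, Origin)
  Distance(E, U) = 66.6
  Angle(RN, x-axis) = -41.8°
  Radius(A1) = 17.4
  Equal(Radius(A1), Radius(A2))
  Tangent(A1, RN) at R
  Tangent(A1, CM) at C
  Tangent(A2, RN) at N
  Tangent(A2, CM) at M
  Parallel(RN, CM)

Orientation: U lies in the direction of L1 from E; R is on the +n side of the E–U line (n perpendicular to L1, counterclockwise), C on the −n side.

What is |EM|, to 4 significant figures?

68.84

The slot axis is L1's direction at -41.8°, so u = (cos -41.8°, sin -41.8°) = (0.7455, -0.6665) and n = (−sin -41.8°, cos -41.8°) = (0.6665, 0.7455). E is at the origin and U lies 66.6 along u from E, so U = 66.6·u = (49.65, -44.39). Tangency of A1 to both parallel lines with radius 17.4 puts R and C at E ± 17.4·n: R = (11.60, 12.97), C = (-11.60, -12.97). Equal radii place N and M the same way about U: N = U + 17.4·n = (61.25, -31.42), M = U − 17.4·n = (38.05, -57.36). Then |EM| = |M − E| = 68.84.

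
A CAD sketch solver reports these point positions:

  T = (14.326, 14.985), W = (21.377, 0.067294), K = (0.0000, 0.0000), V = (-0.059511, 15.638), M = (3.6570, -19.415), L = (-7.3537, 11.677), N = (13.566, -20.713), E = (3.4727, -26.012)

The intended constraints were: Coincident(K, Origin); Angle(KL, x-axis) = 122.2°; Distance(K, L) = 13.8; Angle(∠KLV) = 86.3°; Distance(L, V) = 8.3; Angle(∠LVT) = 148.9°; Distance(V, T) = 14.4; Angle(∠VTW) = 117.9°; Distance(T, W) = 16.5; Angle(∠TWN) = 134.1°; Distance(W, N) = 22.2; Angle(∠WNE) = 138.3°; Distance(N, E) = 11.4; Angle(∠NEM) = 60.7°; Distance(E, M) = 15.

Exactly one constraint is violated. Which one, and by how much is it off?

Distance(E, M) = 15 — off by 8.40.

K = (0.00, 0.00) ✓; KL at 122.2° ✓; |KL| = 13.80 ✓; ∠KLV = 86.30° ✓; |LV| = 8.300 ✓; ∠LVT = 148.9° ✓; |VT| = 14.40 ✓; ∠VTW = 117.9° ✓; |TW| = 16.50 ✓; ∠TWN = 134.1° ✓; |WN| = 22.20 ✓; ∠WNE = 138.3° ✓; |NE| = 11.40 ✓; ∠NEM = 60.70° ✓; |EM| = 6.600 ✗.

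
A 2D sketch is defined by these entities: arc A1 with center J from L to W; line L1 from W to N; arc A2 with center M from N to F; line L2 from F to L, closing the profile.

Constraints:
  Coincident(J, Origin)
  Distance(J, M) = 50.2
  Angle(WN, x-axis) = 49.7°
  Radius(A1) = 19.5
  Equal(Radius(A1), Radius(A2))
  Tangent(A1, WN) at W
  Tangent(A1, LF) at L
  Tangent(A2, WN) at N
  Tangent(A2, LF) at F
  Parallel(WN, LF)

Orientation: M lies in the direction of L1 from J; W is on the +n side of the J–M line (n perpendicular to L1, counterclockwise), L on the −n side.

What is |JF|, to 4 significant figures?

53.85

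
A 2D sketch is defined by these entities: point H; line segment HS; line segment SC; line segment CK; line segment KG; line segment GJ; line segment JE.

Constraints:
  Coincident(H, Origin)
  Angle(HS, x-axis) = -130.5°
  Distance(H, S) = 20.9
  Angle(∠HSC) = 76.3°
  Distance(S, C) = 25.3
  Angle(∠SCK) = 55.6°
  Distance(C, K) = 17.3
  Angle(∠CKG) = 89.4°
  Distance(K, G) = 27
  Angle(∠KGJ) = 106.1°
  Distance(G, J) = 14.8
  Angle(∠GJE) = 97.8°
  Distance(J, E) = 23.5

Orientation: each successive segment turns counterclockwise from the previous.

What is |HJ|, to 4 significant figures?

36.15

H is at the origin; HS runs at -130.5° with length 20.9, so S = (-13.57, -15.89). ∠HSC = 76.3° gives SC at -26.80° from the x-axis; with |SC| = 25.3, C = (9.009, -27.30). ∠SCK = 55.6° gives CK at 97.60° from the x-axis; with |CK| = 17.3, K = (6.721, -10.15). ∠CKG = 89.4° gives KG at -171.8° from the x-axis; with |KG| = 27.0, G = (-20.00, -14.00). ∠KGJ = 106.1° gives GJ at -97.90° from the x-axis; with |GJ| = 14.8, J = (-22.04, -28.66). Then |HJ| = |J − H| = 36.15.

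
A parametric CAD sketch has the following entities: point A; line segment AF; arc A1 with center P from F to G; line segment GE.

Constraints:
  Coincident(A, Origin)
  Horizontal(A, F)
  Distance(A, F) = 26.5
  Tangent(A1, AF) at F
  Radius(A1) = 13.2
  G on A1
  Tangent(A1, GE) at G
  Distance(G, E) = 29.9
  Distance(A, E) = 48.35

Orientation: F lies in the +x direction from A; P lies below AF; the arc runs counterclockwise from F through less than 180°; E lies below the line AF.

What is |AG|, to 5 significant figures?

20.365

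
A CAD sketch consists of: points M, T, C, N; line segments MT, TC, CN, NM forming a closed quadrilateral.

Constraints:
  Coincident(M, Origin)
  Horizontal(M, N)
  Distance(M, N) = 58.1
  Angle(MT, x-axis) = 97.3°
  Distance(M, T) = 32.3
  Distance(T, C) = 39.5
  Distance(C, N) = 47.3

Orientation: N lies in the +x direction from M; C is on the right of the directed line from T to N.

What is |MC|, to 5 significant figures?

11.878

M is at the origin; M and N share the same y with |MN| = 58.1 and N in +x, so N = (58.1, 0). MT runs at 97.3° with |MT| = 32.3, so T = (-4.1042, 32.038). C is determined by |TC| = 39.5 and |CN| = 47.3 together: it lies at the intersection of circle(T, 39.5) and circle(N, 47.3). With |TN| = 69.970, the foot of the radical line on TN is 30.147 from T and the perpendicular offset is √(39.5² − 30.147²) = 25.523. Taking the right-of-TN solution: C = (11.010, -4.4557).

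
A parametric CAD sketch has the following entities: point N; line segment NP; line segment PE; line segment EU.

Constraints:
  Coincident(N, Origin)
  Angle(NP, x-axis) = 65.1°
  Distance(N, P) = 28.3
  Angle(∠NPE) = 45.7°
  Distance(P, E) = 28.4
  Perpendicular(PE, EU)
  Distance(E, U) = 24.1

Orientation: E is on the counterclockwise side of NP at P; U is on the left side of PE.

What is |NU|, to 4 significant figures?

9.453

N is at the origin; NP runs at 65.1° with length 28.3, so P = 28.3·(cos 65.1°, sin 65.1°) = (11.92, 25.67). ∠NPE = 45.7°, so PE runs at 65.1° + (180° − 45.7°) = 199.4° from the x-axis; with |PE| = 28.4, E = P + 28.4·(cos 199.4°, sin 199.4°) = (-14.87, 16.24). PE is perpendicular to EU; with |EU| = 24.1 on the left of PE, U = E + 24.1·(0.3322, -0.9432) = (-6.867, -6.496). Then |NU| = |U − N| = 9.453.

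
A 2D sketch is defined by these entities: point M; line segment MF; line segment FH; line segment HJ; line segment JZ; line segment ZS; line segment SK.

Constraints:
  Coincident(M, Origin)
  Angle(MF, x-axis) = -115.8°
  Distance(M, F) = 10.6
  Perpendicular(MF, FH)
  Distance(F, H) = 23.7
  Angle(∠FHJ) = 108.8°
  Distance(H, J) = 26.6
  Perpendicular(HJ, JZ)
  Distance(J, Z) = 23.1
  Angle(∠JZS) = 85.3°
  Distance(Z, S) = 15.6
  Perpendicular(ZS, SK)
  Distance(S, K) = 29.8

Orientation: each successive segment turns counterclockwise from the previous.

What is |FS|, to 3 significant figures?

18.7

HJ is perpendicular to JZ, so JZ runs at 135°; with |JZ| = 23.1, Z = (19.0, 15.3). ∠JZS = 85.3° gives ZS at -130° from the x-axis; with |ZS| = 15.6, S = (8.95, 3.33). Then |FS| = |S − F| = 18.7.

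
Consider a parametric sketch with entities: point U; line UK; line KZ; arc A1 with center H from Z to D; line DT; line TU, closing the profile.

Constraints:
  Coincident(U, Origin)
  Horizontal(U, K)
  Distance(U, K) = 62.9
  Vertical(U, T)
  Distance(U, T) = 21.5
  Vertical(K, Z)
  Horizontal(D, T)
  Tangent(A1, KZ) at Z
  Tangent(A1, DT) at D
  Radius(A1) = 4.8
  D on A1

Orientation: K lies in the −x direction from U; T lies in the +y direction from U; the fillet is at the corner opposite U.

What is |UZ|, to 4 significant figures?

65.08

U is at the origin; U and K share the same y with |UK| = 62.9 and K on the −x side, so K = (-62.90, 0.000). U and T share the same x with |UT| = 21.5 and T on the +y side, so T = (0.000, 21.50). The virtual corner opposite U is at (-62.90, 21.50). Since A1 is tangent to KZ there, HZ ⟂ KZ and A1 meets DT tangentially, so HD is at right angles to DT, with radius 4.8, so the center H sits 4.8 in from both sides at H = (-58.10, 16.70). That places the tangent points at Z = (-62.90, 16.70) on KZ and D = (-58.10, 21.50) on DT. Then |UZ| = |Z − U| = 65.08.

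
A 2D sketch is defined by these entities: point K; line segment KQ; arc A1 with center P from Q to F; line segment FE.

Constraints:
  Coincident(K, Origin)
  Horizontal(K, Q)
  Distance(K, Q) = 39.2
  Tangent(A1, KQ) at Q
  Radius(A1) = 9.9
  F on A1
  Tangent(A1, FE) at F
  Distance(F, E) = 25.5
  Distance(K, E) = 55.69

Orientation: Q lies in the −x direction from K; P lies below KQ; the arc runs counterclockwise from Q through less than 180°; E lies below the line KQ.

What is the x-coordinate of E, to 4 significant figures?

-41.48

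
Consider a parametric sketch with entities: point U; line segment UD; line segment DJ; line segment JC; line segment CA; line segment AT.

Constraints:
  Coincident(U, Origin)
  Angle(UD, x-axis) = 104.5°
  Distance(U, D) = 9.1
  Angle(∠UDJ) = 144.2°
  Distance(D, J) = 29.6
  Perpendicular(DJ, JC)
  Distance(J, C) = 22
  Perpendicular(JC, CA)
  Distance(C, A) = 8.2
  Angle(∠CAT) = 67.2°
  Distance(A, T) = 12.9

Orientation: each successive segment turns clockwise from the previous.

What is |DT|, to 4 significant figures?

28.27

JC is perpendicular to CA, so CA runs at -111.3°; with |CA| = 8.2, A = (25.99, 20.76). ∠CAT = 67.2° gives AT at 135.9° from the x-axis; with |AT| = 12.9, T = (16.73, 29.73). Then |DT| = |T − D| = 28.27.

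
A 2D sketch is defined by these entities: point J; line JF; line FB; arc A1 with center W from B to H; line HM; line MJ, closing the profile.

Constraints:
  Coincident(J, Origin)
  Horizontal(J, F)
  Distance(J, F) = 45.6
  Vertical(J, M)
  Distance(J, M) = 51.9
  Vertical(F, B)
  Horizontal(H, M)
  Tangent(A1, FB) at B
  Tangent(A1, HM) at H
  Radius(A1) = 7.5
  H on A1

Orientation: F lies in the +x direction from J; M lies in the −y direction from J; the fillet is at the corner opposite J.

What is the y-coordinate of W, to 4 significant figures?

-44.40

J is at the origin; J and F share the same y with |JF| = 45.6 and F on the +x side, so F = (45.60, 0.000). JM is vertical with |JM| = 51.9 and M on the −y side, so M = (0.000, -51.90). The virtual corner opposite J is at (45.60, -51.90). A1 meets FB tangentially, so WB is at right angles to FB and tangency of A1 to HM means the radius WH is perpendicular to HM, with radius 7.5, so the center W sits 7.5 in from both sides at W = (38.10, -44.40). So W.y = -44.40.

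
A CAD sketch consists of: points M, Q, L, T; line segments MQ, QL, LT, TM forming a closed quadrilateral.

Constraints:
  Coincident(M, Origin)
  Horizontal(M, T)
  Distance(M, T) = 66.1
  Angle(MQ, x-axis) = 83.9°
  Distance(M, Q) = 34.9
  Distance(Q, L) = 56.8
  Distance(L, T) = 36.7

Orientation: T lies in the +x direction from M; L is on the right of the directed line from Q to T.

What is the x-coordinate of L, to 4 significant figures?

32.33

Checks: |QL| = 56.80 ✓; |LT| = 36.70 ✓.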